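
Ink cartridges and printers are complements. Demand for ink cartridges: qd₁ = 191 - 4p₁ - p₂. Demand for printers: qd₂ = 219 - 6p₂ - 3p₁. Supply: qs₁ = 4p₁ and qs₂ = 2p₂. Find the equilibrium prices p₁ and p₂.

p₁ = 1309/61, p₂ = 1179/61

Market 1: 191 - 4p₁ - p₂ = 4p₁ → 8p₁ + p₂ = 191.
Market 2: 8p₂ + 3p₁ = 219.
Eliminating p₂: 8×(1) − 1×(2) gives 61p₁ = 1309, so p₁ = 1309/61.
Back-substitute into (2): p₂ = (219 − 3×1309/61) / 8 = 1179/61.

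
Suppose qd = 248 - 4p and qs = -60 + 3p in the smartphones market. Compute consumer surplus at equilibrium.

Consumer surplus = 648

Equilibrium: 248 - 4p = -60 + 3p gives p* = 44, q* = 72.
Demand choke price (qd = 0): p = 62.
CS = ½(62 − 44)(72) = 648.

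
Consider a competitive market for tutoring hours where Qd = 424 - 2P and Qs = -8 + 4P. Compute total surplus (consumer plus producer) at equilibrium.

Equilibrium: 424 - 2P = -8 + 4P gives P* = 72, Q* = 280.
Demand choke price: P = 212; supply starts at P = 2.
CS = ½(212 − 72)(280) = 19600; PS = ½(72 − 2)(280) = 9800.

Total surplus = 29400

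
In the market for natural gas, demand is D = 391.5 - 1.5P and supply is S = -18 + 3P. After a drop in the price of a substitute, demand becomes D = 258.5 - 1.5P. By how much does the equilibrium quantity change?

Original equilibrium: P* = 91, Q* = 255.
New equilibrium: 258.5 - 1.5P = -18 + 3P, so 276.5 = 4.5P and P' = 553/9; Q' = 258.5 − 1.5(553/9) = 499/3.
Change in quantity: 499/3 − 255 = -266/3.

ΔQ = -266/3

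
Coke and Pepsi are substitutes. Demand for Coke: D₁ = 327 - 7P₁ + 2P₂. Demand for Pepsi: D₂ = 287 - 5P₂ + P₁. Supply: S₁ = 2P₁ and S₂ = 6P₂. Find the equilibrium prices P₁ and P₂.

P₁ = 43, P₂ = 30

Market 1: 327 - 7P₁ + 2P₂ = 2P₁ → 9P₁ - 2P₂ = 327.
Market 2: 11P₂ - P₁ = 287.
Eliminating P₂: 11×(1) + 2×(2) gives 97P₁ = 4171, so P₁ = 43.
Back-substitute into (2): P₂ = (287 + 1×43) / 11 = 30.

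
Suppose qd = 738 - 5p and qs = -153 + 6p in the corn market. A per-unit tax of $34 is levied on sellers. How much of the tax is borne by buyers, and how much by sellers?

Buyers bear 204/11, sellers bear 170/11

Pre-tax equilibrium: p* = 81, q* = 333.
Tax on sellers shifts supply to qs = -153 + 6(p − 34) = -357 + 6p.
738 - 5p = -357 + 6p gives buyer price pb = 1095/11; sellers receive ps = 1095/11 − 34 = 721/11.
New quantity: q = 738 − 5(1095/11) = 2643/11.
Buyer burden = 1095/11 − 81 = 204/11; seller burden = 81 − 721/11 = 170/11.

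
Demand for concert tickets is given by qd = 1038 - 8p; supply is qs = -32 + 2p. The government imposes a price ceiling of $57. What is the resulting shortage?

Shortage = 500

Equilibrium price would be p* = 107, so the ceiling at 57 binds.
At p = 57: qd = 1038 − 8(57) = 582, qs = -32 + 2(57) = 82.
Shortage = 582 − 82 = 500.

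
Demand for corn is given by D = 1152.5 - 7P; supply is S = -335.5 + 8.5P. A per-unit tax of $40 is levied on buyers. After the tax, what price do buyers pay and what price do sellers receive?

Buyers pay 3656/31, sellers receive 2416/31

Pre-tax equilibrium: P* = 96, Q* = 480.5.
Tax on buyers shifts demand to D = 1152.5 − 7(P + 40) = 872.5 - 7P.
872.5 - 7P = -335.5 + 8.5P gives seller price Ps = 2416/31; buyers pay Pb = 2416/31 + 40 = 3656/31.
New quantity: Q = 1152.5 − 7(3656/31) = 20271/62.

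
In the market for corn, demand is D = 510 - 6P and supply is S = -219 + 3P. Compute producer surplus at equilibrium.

Producer surplus = 96

Equilibrium: 510 - 6P = -219 + 3P gives P* = 81, Q* = 24.
Supply starts at P = 73 (where S = 0).
PS = ½(81 − 73)(24) = 96.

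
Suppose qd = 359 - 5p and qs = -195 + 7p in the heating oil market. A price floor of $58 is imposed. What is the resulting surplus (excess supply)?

Equilibrium price would be p* = 277/6, so the floor at 58 binds.
At p = 58: qd = 69, qs = 211.
Surplus = 211 − 69 = 142.

Surplus = 142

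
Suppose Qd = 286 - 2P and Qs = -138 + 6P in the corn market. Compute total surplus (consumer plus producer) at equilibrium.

Equilibrium: 286 - 2P = -138 + 6P gives P* = 53, Q* = 180.
Demand choke price: P = 143; supply starts at P = 23.
CS = ½(143 − 53)(180) = 8100; PS = ½(53 − 23)(180) = 2700.

Total surplus = 10800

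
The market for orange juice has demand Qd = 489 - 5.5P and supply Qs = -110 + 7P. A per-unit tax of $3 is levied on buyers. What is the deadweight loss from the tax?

Pre-tax equilibrium: P* = 47.92, Q* = 225.44.
Tax on buyers shifts demand to Qd = 489 − 5.5(P + 3) = 472.5 - 5.5P.
472.5 - 5.5P = -110 + 7P gives seller price Ps = 46.6; buyers pay Pb = 46.6 + 3 = 49.6.
New quantity: Q = 489 − 5.5(49.6) = 216.2.
DWL = ½ × 3 × (225.44 − 216.2) = 13.86.

Deadweight loss = 13.86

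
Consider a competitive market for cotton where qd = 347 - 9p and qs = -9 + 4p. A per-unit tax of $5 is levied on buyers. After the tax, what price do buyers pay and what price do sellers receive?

Pre-tax equilibrium: p* = 356/13, q* = 1307/13.
Tax on buyers shifts demand to qd = 347 − 9(p + 5) = 302 - 9p.
302 - 9p = -9 + 4p gives seller price ps = 311/13; buyers pay pb = 311/13 + 5 = 376/13.
New quantity: q = 347 − 9(376/13) = 1127/13.

Buyers pay 376/13, sellers receive 311/13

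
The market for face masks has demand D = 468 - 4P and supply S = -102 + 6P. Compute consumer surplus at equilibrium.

Equilibrium: 468 - 4P = -102 + 6P gives P* = 57, Q* = 240.
Demand choke price (D = 0): P = 117.
CS = ½(117 − 57)(240) = 7200.

Consumer surplus = 7200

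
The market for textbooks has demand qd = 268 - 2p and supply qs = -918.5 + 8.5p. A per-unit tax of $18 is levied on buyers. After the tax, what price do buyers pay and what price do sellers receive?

Pre-tax equilibrium: p* = 113, q* = 42.
Tax on buyers shifts demand to qd = 268 − 2(p + 18) = 232 - 2p.
232 - 2p = -918.5 + 8.5p gives seller price ps = 767/7; buyers pay pb = 767/7 + 18 = 893/7.
New quantity: q = 268 − 2(893/7) = 90/7.

Buyers pay 893/7, sellers receive 767/7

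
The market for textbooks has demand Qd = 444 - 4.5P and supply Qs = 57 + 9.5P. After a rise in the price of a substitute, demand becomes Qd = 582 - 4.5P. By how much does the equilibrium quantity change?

ΔQ = 1311/14

Original equilibrium: P* = 387/14, Q* = 8949/28.
New equilibrium: 582 - 4.5P = 57 + 9.5P, so 525 = 14P and P' = 37.5; Q' = 582 − 4.5(37.5) = 413.25.
Change in quantity: 413.25 − 8949/28 = 1311/14.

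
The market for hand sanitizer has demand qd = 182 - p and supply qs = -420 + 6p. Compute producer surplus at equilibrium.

Equilibrium: 182 - p = -420 + 6p gives p* = 86, q* = 96.
Supply starts at p = 70 (where qs = 0).
PS = ½(86 − 70)(96) = 768.

Producer surplus = 768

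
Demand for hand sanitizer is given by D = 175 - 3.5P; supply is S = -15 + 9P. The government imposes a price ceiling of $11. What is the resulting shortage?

Shortage = 52.5

Equilibrium price would be P* = 15.2, so the ceiling at 11 binds.
At P = 11: D = 175 − 3.5(11) = 136.5, S = -15 + 9(11) = 84.
Shortage = 136.5 − 84 = 52.5.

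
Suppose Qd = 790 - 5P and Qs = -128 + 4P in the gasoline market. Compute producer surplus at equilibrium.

Equilibrium: 790 - 5P = -128 + 4P gives P* = 102, Q* = 280.
Supply starts at P = 32 (where Qs = 0).
PS = ½(102 − 32)(280) = 9800.

Producer surplus = 9800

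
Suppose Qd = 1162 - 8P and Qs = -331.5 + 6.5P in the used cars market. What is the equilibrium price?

P* = 103

Set Qd = Qs: 1162 - 8P = -331.5 + 6.5P.
1493.5 = 14.5P, so P* = 103.
Q* = 1162 − 8(103) = 338.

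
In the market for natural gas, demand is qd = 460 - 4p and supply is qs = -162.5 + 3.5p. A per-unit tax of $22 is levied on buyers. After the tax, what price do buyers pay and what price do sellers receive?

Pre-tax equilibrium: p* = 83, q* = 128.
Tax on buyers shifts demand to qd = 460 − 4(p + 22) = 372 - 4p.
372 - 4p = -162.5 + 3.5p gives seller price ps = 1069/15; buyers pay pb = 1069/15 + 22 = 1399/15.
New quantity: q = 460 − 4(1399/15) = 1304/15.

Buyers pay 1399/15, sellers receive 1069/15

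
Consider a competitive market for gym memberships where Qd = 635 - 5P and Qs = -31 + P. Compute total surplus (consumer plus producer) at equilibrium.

Equilibrium: 635 - 5P = -31 + P gives P* = 111, Q* = 80.
Demand choke price: P = 127; supply starts at P = 31.
CS = ½(127 − 111)(80) = 640; PS = ½(111 − 31)(80) = 3200.

Total surplus = 3840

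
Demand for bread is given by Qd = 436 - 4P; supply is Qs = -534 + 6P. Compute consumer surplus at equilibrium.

Consumer surplus = 288

Equilibrium: 436 - 4P = -534 + 6P gives P* = 97, Q* = 48.
Demand choke price (Qd = 0): P = 109.
CS = ½(109 − 97)(48) = 288.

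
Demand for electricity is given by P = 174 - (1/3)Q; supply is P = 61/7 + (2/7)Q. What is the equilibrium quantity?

Q* = 267

Set the two price expressions equal: 174 - (1/3)Q = 61/7 + (2/7)Q.
1157/7 = (13/21)Q, so Q* = 267.
P* = 174 − (1/3)(267) = 85.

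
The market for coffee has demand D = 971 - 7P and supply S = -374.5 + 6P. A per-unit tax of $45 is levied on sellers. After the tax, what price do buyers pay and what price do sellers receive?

Buyers pay 3231/26, sellers receive 2061/26

Pre-tax equilibrium: P* = 103.5, Q* = 246.5.
Tax on sellers shifts supply to S = -374.5 + 6(P − 45) = -644.5 + 6P.
971 - 7P = -644.5 + 6P gives buyer price Pb = 3231/26; sellers receive Ps = 3231/26 − 45 = 2061/26.
New quantity: Q = 971 − 7(3231/26) = 2629/26.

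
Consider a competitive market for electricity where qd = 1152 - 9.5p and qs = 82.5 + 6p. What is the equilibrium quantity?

Set qd = qs: 1152 - 9.5p = 82.5 + 6p.
1069.5 = 15.5p, so p* = 69.
q* = 1152 − 9.5(69) = 496.5.

q* = 496.5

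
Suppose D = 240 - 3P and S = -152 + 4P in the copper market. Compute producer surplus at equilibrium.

Equilibrium: 240 - 3P = -152 + 4P gives P* = 56, Q* = 72.
Supply starts at P = 38 (where S = 0).
PS = ½(56 − 38)(72) = 648.

Producer surplus = 648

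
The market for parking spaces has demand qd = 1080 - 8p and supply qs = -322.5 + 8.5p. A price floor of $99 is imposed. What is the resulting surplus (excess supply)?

Surplus = 231

Equilibrium price would be p* = 85, so the floor at 99 binds.
At p = 99: qd = 288, qs = 519.
Surplus = 519 − 288 = 231.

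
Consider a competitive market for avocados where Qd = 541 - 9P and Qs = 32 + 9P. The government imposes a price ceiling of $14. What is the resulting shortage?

Equilibrium price would be P* = 509/18, so the ceiling at 14 binds.
At P = 14: Qd = 541 − 9(14) = 415, Qs = 32 + 9(14) = 158.
Shortage = 415 − 158 = 257.

Shortage = 257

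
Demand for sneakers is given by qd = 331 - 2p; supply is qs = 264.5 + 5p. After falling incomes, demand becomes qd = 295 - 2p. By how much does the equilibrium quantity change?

Δq = -180/7

Original equilibrium: p* = 9.5, q* = 312.
New equilibrium: 295 - 2p = 264.5 + 5p, so 30.5 = 7p and p' = 61/14; q' = 295 − 2(61/14) = 2004/7.
Change in quantity: 2004/7 − 312 = -180/7.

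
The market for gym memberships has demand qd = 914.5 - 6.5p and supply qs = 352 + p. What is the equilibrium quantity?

Set qd = qs: 914.5 - 6.5p = 352 + p.
562.5 = 7.5p, so p* = 75.
q* = 914.5 − 6.5(75) = 427.

q* = 427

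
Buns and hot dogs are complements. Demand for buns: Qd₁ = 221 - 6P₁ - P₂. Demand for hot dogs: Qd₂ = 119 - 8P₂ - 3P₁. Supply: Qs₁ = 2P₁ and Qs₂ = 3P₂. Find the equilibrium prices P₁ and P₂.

P₁ = 27.2, P₂ = 3.4

Market 1: 221 - 6P₁ - P₂ = 2P₁ → 8P₁ + P₂ = 221.
Market 2: 11P₂ + 3P₁ = 119.
Eliminating P₂: 11×(1) − 1×(2) gives 85P₁ = 2312, so P₁ = 27.2.
Back-substitute into (2): P₂ = (119 − 3×27.2) / 11 = 3.4.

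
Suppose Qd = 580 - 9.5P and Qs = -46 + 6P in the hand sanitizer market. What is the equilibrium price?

P* = 1252/31

Set Qd = Qs: 580 - 9.5P = -46 + 6P.
626 = 15.5P, so P* = 1252/31.
Q* = 580 − 9.5(1252/31) = 6086/31.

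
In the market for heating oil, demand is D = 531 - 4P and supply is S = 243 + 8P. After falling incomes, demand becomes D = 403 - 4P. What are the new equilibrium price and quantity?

P' = 40/3, Q' = 1049/3

Original equilibrium: P* = 24, Q* = 435.
New equilibrium: 403 - 4P = 243 + 8P, so 160 = 12P and P' = 40/3; Q' = 403 − 4(40/3) = 1049/3.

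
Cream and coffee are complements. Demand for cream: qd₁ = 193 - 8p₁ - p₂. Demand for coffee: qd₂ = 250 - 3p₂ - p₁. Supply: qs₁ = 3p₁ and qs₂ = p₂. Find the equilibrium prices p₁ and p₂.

Market 1: 193 - 8p₁ - p₂ = 3p₁ → 11p₁ + p₂ = 193.
Market 2: 4p₂ + p₁ = 250.
Eliminating p₂: 4×(1) − 1×(2) gives 43p₁ = 522, so p₁ = 522/43.
Back-substitute into (2): p₂ = (250 − 1×522/43) / 4 = 2557/43.

p₁ = 522/43, p₂ = 2557/43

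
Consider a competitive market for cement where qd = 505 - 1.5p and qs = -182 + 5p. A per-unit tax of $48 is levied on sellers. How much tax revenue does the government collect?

Pre-tax equilibrium: p* = 1374/13, q* = 4504/13.
Tax on sellers shifts supply to qs = -182 + 5(p − 48) = -422 + 5p.
505 - 1.5p = -422 + 5p gives buyer price pb = 1854/13; sellers receive ps = 1854/13 − 48 = 1230/13.
New quantity: q = 505 − 1.5(1854/13) = 3784/13.
Revenue = 48 × 3784/13 = 181632/13.

Tax revenue = 181632/13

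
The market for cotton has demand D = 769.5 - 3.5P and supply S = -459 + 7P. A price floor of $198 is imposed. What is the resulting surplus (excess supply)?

Surplus = 850.5

Equilibrium price would be P* = 117, so the floor at 198 binds.
At P = 198: D = 76.5, S = 927.
Surplus = 927 − 76.5 = 850.5.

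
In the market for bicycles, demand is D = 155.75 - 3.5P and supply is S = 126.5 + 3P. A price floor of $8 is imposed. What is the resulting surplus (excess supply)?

Surplus = 22.75

Equilibrium price would be P* = 4.5, so the floor at 8 binds.
At P = 8: D = 127.75, S = 150.5.
Surplus = 150.5 − 127.75 = 22.75.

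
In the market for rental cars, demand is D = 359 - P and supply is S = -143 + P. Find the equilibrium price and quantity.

Set D = S: 359 - P = -143 + P.
502 = 2P, so P* = 251.
Q* = 359 − 1(251) = 108.

P* = 251, Q* = 108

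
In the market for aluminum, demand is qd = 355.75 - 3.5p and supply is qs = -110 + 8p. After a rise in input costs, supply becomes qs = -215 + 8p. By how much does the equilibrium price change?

Original equilibrium: p* = 40.5, q* = 214.
New equilibrium: 355.75 - 3.5p = -215 + 8p, so 570.75 = 11.5p and p' = 2283/46; q' = 355.75 − 3.5(2283/46) = 4187/23.
Change in price: 2283/46 − 40.5 = 210/23.

Δp = 210/23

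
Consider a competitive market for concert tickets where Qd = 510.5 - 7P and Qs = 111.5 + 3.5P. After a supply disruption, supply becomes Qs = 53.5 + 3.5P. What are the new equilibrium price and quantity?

Original equilibrium: P* = 38, Q* = 244.5.
New equilibrium: 510.5 - 7P = 53.5 + 3.5P, so 457 = 10.5P and P' = 914/21; Q' = 510.5 − 7(914/21) = 1235/6.

P' = 914/21, Q' = 1235/6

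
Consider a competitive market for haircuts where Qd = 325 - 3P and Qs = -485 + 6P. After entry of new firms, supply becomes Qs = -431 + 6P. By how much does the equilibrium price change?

Original equilibrium: P* = 90, Q* = 55.
New equilibrium: 325 - 3P = -431 + 6P, so 756 = 9P and P' = 84; Q' = 325 − 3(84) = 73.
Change in price: 84 − 90 = -6.

ΔP = -6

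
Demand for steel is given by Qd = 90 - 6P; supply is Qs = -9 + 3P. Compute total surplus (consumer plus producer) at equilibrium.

Equilibrium: 90 - 6P = -9 + 3P gives P* = 11, Q* = 24.
Demand choke price: P = 15; supply starts at P = 3.
CS = ½(15 − 11)(24) = 48; PS = ½(11 − 3)(24) = 96.

Total surplus = 144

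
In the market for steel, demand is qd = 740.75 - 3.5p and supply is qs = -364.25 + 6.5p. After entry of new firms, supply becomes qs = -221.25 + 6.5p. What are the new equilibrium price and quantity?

Original equilibrium: p* = 110.5, q* = 354.
New equilibrium: 740.75 - 3.5p = -221.25 + 6.5p, so 962 = 10p and p' = 96.2; q' = 740.75 − 3.5(96.2) = 404.05.

p' = 96.2, q' = 404.05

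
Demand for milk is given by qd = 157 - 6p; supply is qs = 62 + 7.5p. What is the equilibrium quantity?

q* = 1033/9

Set qd = qs: 157 - 6p = 62 + 7.5p.
95 = 13.5p, so p* = 190/27.
q* = 157 − 6(190/27) = 1033/9.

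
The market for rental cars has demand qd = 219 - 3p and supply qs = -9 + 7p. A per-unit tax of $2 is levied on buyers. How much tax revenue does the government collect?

Pre-tax equilibrium: p* = 22.8, q* = 150.6.
Tax on buyers shifts demand to qd = 219 − 3(p + 2) = 213 - 3p.
213 - 3p = -9 + 7p gives seller price ps = 22.2; buyers pay pb = 22.2 + 2 = 24.2.
New quantity: q = 219 − 3(24.2) = 146.4.
Revenue = 2 × 146.4 = 292.8.

Tax revenue = 292.8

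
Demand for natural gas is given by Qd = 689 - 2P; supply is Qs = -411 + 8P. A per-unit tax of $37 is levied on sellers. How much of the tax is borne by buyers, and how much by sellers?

Buyers bear $29.6, sellers bear $7.4

Pre-tax equilibrium: P* = 110, Q* = 469.
Tax on sellers shifts supply to Qs = -411 + 8(P − 37) = -707 + 8P.
689 - 2P = -707 + 8P gives buyer price Pb = 139.6; sellers receive Ps = 139.6 − 37 = 102.6.
New quantity: Q = 689 − 2(139.6) = 409.8.
Buyer burden = 139.6 − 110 = 29.6; seller burden = 110 − 102.6 = 7.4.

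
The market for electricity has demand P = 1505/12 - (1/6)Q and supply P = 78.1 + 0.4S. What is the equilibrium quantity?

Q* = 83.5

Set the two price expressions equal: 1505/12 - (1/6)Q = 78.1 + 0.4Q.
2839/60 = (17/30)Q, so Q* = 83.5.
P* = 1505/12 − (1/6)(83.5) = 111.5.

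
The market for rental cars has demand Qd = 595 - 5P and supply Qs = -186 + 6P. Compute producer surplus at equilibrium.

Equilibrium: 595 - 5P = -186 + 6P gives P* = 71, Q* = 240.
Supply starts at P = 31 (where Qs = 0).
PS = ½(71 − 31)(240) = 4800.

Producer surplus = 4800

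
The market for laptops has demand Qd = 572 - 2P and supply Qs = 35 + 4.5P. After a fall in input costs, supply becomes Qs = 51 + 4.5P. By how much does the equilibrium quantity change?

ΔQ = 64/13

Original equilibrium: P* = 1074/13, Q* = 5288/13.
New equilibrium: 572 - 2P = 51 + 4.5P, so 521 = 6.5P and P' = 1042/13; Q' = 572 − 2(1042/13) = 5352/13.
Change in quantity: 5352/13 − 5288/13 = 64/13.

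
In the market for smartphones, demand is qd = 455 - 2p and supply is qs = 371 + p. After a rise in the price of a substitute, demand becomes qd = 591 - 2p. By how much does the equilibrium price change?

Original equilibrium: p* = 28, q* = 399.
New equilibrium: 591 - 2p = 371 + p, so 220 = 3p and p' = 220/3; q' = 591 − 2(220/3) = 1333/3.
Change in price: 220/3 − 28 = 136/3.

Δp = 136/3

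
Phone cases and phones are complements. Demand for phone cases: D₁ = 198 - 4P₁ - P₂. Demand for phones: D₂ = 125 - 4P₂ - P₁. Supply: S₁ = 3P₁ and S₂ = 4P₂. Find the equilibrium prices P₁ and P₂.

P₁ = 1459/55, P₂ = 677/55

Market 1: 198 - 4P₁ - P₂ = 3P₁ → 7P₁ + P₂ = 198.
Market 2: 8P₂ + P₁ = 125.
Eliminating P₂: 8×(1) − 1×(2) gives 55P₁ = 1459, so P₁ = 1459/55.
Back-substitute into (2): P₂ = (125 − 1×1459/55) / 8 = 677/55.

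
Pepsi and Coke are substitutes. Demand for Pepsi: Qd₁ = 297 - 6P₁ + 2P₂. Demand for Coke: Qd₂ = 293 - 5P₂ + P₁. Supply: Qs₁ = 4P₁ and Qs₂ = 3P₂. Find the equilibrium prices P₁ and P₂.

Market 1: 297 - 6P₁ + 2P₂ = 4P₁ → 10P₁ - 2P₂ = 297.
Market 2: 8P₂ - P₁ = 293.
Eliminating P₂: 8×(1) + 2×(2) gives 78P₁ = 2962, so P₁ = 1481/39.
Back-substitute into (2): P₂ = (293 + 1×1481/39) / 8 = 3227/78.

P₁ = 1481/39, P₂ = 3227/78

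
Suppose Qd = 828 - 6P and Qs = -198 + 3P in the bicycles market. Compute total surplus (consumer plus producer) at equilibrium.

Equilibrium: 828 - 6P = -198 + 3P gives P* = 114, Q* = 144.
Demand choke price: P = 138; supply starts at P = 66.
CS = ½(138 − 114)(144) = 1728; PS = ½(114 − 66)(144) = 3456.

Total surplus = 5184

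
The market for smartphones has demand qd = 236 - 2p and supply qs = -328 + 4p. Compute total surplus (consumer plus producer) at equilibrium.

Equilibrium: 236 - 2p = -328 + 4p gives p* = 94, q* = 48.
Demand choke price: p = 118; supply starts at p = 82.
CS = ½(118 − 94)(48) = 576; PS = ½(94 − 82)(48) = 288.

Total surplus = 864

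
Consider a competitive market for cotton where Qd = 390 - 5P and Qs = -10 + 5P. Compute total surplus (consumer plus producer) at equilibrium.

Total surplus = 7220

Equilibrium: 390 - 5P = -10 + 5P gives P* = 40, Q* = 190.
Demand choke price: P = 78; supply starts at P = 2.
CS = ½(78 − 40)(190) = 3610; PS = ½(40 − 2)(190) = 3610.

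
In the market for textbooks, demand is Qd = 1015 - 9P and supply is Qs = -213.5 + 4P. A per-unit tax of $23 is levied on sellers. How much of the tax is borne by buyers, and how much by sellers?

Buyers bear 92/13, sellers bear 207/13

Pre-tax equilibrium: P* = 94.5, Q* = 164.5.
Tax on sellers shifts supply to Qs = -213.5 + 4(P − 23) = -305.5 + 4P.
1015 - 9P = -305.5 + 4P gives buyer price Pb = 2641/26; sellers receive Ps = 2641/26 − 23 = 2043/26.
New quantity: Q = 1015 − 9(2641/26) = 2621/26.
Buyer burden = 2641/26 − 94.5 = 92/13; seller burden = 94.5 − 2043/26 = 207/13.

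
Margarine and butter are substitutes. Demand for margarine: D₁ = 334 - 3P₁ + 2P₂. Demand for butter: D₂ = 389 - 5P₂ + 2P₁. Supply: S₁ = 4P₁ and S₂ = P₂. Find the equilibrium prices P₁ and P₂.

Market 1: 334 - 3P₁ + 2P₂ = 4P₁ → 7P₁ - 2P₂ = 334.
Market 2: 6P₂ - 2P₁ = 389.
Eliminating P₂: 6×(1) + 2×(2) gives 38P₁ = 2782, so P₁ = 1391/19.
Back-substitute into (2): P₂ = (389 + 2×1391/19) / 6 = 3391/38.

P₁ = 1391/19, P₂ = 3391/38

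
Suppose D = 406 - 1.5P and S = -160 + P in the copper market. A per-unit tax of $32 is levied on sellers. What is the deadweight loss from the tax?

Deadweight loss = 307.2

Pre-tax equilibrium: P* = 226.4, Q* = 66.4.
Tax on sellers shifts supply to S = -160 + 1(P − 32) = -192 + P.
406 - 1.5P = -192 + P gives buyer price Pb = 239.2; sellers receive Ps = 239.2 − 32 = 207.2.
New quantity: Q = 406 − 1.5(239.2) = 47.2.
DWL = ½ × 32 × (66.4 − 47.2) = 307.2.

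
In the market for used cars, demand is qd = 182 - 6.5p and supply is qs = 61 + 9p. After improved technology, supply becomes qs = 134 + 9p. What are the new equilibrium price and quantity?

Original equilibrium: p* = 242/31, q* = 4069/31.
New equilibrium: 182 - 6.5p = 134 + 9p, so 48 = 15.5p and p' = 96/31; q' = 182 − 6.5(96/31) = 5018/31.

p' = 96/31, q' = 5018/31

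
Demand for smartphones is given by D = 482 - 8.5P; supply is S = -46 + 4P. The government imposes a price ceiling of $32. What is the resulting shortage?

Equilibrium price would be P* = 42.24, so the ceiling at 32 binds.
At P = 32: D = 482 − 8.5(32) = 210, S = -46 + 4(32) = 82.
Shortage = 210 − 82 = 128.

Shortage = 128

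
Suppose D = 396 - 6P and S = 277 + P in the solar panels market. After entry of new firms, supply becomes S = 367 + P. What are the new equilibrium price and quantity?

P' = 29/7, Q' = 2598/7

Original equilibrium: P* = 17, Q* = 294.
New equilibrium: 396 - 6P = 367 + P, so 29 = 7P and P' = 29/7; Q' = 396 − 6(29/7) = 2598/7.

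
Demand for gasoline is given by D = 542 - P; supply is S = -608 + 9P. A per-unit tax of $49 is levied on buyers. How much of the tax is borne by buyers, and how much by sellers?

Buyers bear $44.1, sellers bear $4.9

Pre-tax equilibrium: P* = 115, Q* = 427.
Tax on buyers shifts demand to D = 542 − 1(P + 49) = 493 - P.
493 - P = -608 + 9P gives seller price Ps = 110.1; buyers pay Pb = 110.1 + 49 = 159.1.
New quantity: Q = 542 − 1(159.1) = 382.9.
Buyer burden = 159.1 − 115 = 44.1; seller burden = 115 − 110.1 = 4.9.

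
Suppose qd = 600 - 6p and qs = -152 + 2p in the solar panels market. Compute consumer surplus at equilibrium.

Equilibrium: 600 - 6p = -152 + 2p gives p* = 94, q* = 36.
Demand choke price (qd = 0): p = 100.
CS = ½(100 − 94)(36) = 108.

Consumer surplus = 108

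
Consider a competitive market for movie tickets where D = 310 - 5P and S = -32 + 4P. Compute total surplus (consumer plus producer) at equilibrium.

Equilibrium: 310 - 5P = -32 + 4P gives P* = 38, Q* = 120.
Demand choke price: P = 62; supply starts at P = 8.
CS = ½(62 − 38)(120) = 1440; PS = ½(38 − 8)(120) = 1800.

Total surplus = 3240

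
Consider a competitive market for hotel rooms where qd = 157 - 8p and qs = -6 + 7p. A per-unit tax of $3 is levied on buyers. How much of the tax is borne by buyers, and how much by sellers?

Buyers bear $1.4, sellers bear $1.6

Pre-tax equilibrium: p* = 163/15, q* = 1051/15.
Tax on buyers shifts demand to qd = 157 − 8(p + 3) = 133 - 8p.
133 - 8p = -6 + 7p gives seller price ps = 139/15; buyers pay pb = 139/15 + 3 = 184/15.
New quantity: q = 157 − 8(184/15) = 883/15.
Buyer burden = 184/15 − 163/15 = 1.4; seller burden = 163/15 − 139/15 = 1.6.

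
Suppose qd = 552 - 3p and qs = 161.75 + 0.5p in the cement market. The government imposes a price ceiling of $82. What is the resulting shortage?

Shortage = 103.25

Equilibrium price would be p* = 111.5, so the ceiling at 82 binds.
At p = 82: qd = 552 − 3(82) = 306, qs = 161.75 + 0.5(82) = 202.75.
Shortage = 306 − 202.75 = 103.25.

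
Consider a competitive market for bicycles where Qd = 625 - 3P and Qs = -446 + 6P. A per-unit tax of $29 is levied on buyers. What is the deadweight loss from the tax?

Pre-tax equilibrium: P* = 119, Q* = 268.
Tax on buyers shifts demand to Qd = 625 − 3(P + 29) = 538 - 3P.
538 - 3P = -446 + 6P gives seller price Ps = 328/3; buyers pay Pb = 328/3 + 29 = 415/3.
New quantity: Q = 625 − 3(415/3) = 210.
DWL = ½ × 29 × (268 − 210) = 841.

Deadweight loss = 841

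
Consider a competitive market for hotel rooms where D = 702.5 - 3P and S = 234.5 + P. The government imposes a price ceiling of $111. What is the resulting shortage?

Equilibrium price would be P* = 117, so the ceiling at 111 binds.
At P = 111: D = 702.5 − 3(111) = 369.5, S = 234.5 + 1(111) = 345.5.
Shortage = 369.5 − 345.5 = 24.

Shortage = 24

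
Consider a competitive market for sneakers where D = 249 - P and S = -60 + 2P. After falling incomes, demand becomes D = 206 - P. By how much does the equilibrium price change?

ΔP = -43/3

Original equilibrium: P* = 103, Q* = 146.
New equilibrium: 206 - P = -60 + 2P, so 266 = 3P and P' = 266/3; Q' = 206 − 1(266/3) = 352/3.
Change in price: 266/3 − 103 = -43/3.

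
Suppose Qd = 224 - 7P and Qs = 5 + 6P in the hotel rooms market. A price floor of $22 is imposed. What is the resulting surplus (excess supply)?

Equilibrium price would be P* = 219/13, so the floor at 22 binds.
At P = 22: Qd = 70, Qs = 137.
Surplus = 137 − 70 = 67.

Surplus = 67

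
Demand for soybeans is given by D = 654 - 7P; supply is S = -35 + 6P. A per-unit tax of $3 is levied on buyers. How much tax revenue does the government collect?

Pre-tax equilibrium: P* = 53, Q* = 283.
Tax on buyers shifts demand to D = 654 − 7(P + 3) = 633 - 7P.
633 - 7P = -35 + 6P gives seller price Ps = 668/13; buyers pay Pb = 668/13 + 3 = 707/13.
New quantity: Q = 654 − 7(707/13) = 3553/13.
Revenue = 3 × 3553/13 = 10659/13.

Tax revenue = 10659/13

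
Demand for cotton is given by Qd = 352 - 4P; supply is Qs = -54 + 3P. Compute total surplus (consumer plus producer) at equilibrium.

Total surplus = 4200

Equilibrium: 352 - 4P = -54 + 3P gives P* = 58, Q* = 120.
Demand choke price: P = 88; supply starts at P = 18.
CS = ½(88 − 58)(120) = 1800; PS = ½(58 − 18)(120) = 2400.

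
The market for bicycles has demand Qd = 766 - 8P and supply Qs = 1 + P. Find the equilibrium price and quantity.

P* = 85, Q* = 86

Set Qd = Qs: 766 - 8P = 1 + P.
765 = 9P, so P* = 85.
Q* = 766 − 8(85) = 86.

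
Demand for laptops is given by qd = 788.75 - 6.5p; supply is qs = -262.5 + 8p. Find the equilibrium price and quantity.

p* = 72.5, q* = 317.5

Set qd = qs: 788.75 - 6.5p = -262.5 + 8p.
1051.25 = 14.5p, so p* = 72.5.
q* = 788.75 − 6.5(72.5) = 317.5.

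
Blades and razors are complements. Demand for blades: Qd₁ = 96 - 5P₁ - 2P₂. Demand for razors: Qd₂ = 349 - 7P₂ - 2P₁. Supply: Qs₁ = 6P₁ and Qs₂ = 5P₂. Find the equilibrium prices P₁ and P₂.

P₁ = 3.546875, P₂ = 28.4921875

Market 1: 96 - 5P₁ - 2P₂ = 6P₁ → 11P₁ + 2P₂ = 96.
Market 2: 12P₂ + 2P₁ = 349.
Eliminating P₂: 12×(1) − 2×(2) gives 128P₁ = 454, so P₁ = 3.546875.
Back-substitute into (2): P₂ = (349 − 2×3.546875) / 12 = 28.4921875.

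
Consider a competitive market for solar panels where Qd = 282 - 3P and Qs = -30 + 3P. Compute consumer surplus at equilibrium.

Equilibrium: 282 - 3P = -30 + 3P gives P* = 52, Q* = 126.
Demand choke price (Qd = 0): P = 94.
CS = ½(94 − 52)(126) = 2646.

Consumer surplus = 2646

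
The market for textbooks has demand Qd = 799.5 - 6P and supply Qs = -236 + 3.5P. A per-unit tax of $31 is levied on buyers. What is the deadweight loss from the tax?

Pre-tax equilibrium: P* = 109, Q* = 145.5.
Tax on buyers shifts demand to Qd = 799.5 − 6(P + 31) = 613.5 - 6P.
613.5 - 6P = -236 + 3.5P gives seller price Ps = 1699/19; buyers pay Pb = 1699/19 + 31 = 2288/19.
New quantity: Q = 799.5 − 6(2288/19) = 2925/38.
DWL = ½ × 31 × (145.5 − 2925/38) = 20181/19.

Deadweight loss = 20181/19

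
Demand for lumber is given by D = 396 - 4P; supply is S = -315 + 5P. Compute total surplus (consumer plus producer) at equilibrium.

Total surplus = 1440

Equilibrium: 396 - 4P = -315 + 5P gives P* = 79, Q* = 80.
Demand choke price: P = 99; supply starts at P = 63.
CS = ½(99 − 79)(80) = 800; PS = ½(79 − 63)(80) = 640.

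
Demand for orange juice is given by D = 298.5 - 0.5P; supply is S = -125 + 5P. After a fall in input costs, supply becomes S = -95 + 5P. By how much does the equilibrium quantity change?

Original equilibrium: P* = 77, Q* = 260.
New equilibrium: 298.5 - 0.5P = -95 + 5P, so 393.5 = 5.5P and P' = 787/11; Q' = 298.5 − 0.5(787/11) = 2890/11.
Change in quantity: 2890/11 − 260 = 30/11.

ΔQ = 30/11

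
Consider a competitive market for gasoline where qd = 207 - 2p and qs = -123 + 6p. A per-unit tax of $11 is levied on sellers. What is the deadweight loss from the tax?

Pre-tax equilibrium: p* = 41.25, q* = 124.5.
Tax on sellers shifts supply to qs = -123 + 6(p − 11) = -189 + 6p.
207 - 2p = -189 + 6p gives buyer price pb = 49.5; sellers receive ps = 49.5 − 11 = 38.5.
New quantity: q = 207 − 2(49.5) = 108.
DWL = ½ × 11 × (124.5 − 108) = 90.75.

Deadweight loss = 90.75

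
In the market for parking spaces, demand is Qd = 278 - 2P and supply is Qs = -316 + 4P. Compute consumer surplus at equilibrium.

Consumer surplus = 1600

Equilibrium: 278 - 2P = -316 + 4P gives P* = 99, Q* = 80.
Demand choke price (Qd = 0): P = 139.
CS = ½(139 − 99)(80) = 1600.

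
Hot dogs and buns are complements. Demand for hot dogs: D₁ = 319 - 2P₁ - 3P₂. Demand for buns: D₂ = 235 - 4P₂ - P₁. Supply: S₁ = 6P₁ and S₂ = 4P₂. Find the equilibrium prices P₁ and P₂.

P₁ = 1847/61, P₂ = 1561/61

Market 1: 319 - 2P₁ - 3P₂ = 6P₁ → 8P₁ + 3P₂ = 319.
Market 2: 8P₂ + P₁ = 235.
Eliminating P₂: 8×(1) − 3×(2) gives 61P₁ = 1847, so P₁ = 1847/61.
Back-substitute into (2): P₂ = (235 − 1×1847/61) / 8 = 1561/61.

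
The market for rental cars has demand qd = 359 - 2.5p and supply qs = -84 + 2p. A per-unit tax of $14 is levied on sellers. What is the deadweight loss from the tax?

Deadweight loss = 980/9

Pre-tax equilibrium: p* = 886/9, q* = 1016/9.
Tax on sellers shifts supply to qs = -84 + 2(p − 14) = -112 + 2p.
359 - 2.5p = -112 + 2p gives buyer price pb = 314/3; sellers receive ps = 314/3 − 14 = 272/3.
New quantity: q = 359 − 2.5(314/3) = 292/3.
DWL = ½ × 14 × (1016/9 − 292/3) = 980/9.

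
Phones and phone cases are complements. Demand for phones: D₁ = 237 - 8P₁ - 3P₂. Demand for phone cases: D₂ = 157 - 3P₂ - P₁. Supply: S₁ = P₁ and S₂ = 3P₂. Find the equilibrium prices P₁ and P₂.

P₁ = 317/17, P₂ = 392/17

Market 1: 237 - 8P₁ - 3P₂ = P₁ → 9P₁ + 3P₂ = 237.
Market 2: 6P₂ + P₁ = 157.
Eliminating P₂: 6×(1) − 3×(2) gives 51P₁ = 951, so P₁ = 317/17.
Back-substitute into (2): P₂ = (157 − 1×317/17) / 6 = 392/17.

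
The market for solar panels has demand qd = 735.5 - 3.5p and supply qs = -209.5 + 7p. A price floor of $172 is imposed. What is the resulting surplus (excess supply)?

Equilibrium price would be p* = 90, so the floor at 172 binds.
At p = 172: qd = 133.5, qs = 994.5.
Surplus = 994.5 − 133.5 = 861.

Surplus = 861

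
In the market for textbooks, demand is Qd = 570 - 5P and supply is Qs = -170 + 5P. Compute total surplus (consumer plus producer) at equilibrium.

Equilibrium: 570 - 5P = -170 + 5P gives P* = 74, Q* = 200.
Demand choke price: P = 114; supply starts at P = 34.
CS = ½(114 − 74)(200) = 4000; PS = ½(74 − 34)(200) = 4000.

Total surplus = 8000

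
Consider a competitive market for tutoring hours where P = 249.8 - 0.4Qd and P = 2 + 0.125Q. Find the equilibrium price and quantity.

Set the two price expressions equal: 249.8 - 0.4Q = 2 + 0.125Q.
247.8 = 0.525Q, so Q* = 472.
P* = 249.8 − (0.4)(472) = 61.

P* = 61, Q* = 472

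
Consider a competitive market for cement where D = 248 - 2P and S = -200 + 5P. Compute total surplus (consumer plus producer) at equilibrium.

Total surplus = 5040

Equilibrium: 248 - 2P = -200 + 5P gives P* = 64, Q* = 120.
Demand choke price: P = 124; supply starts at P = 40.
CS = ½(124 − 64)(120) = 3600; PS = ½(64 − 40)(120) = 1440.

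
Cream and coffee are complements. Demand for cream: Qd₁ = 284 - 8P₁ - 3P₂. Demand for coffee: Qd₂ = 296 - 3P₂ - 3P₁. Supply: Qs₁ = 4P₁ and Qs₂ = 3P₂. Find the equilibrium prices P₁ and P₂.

P₁ = 272/21, P₂ = 300/7

Market 1: 284 - 8P₁ - 3P₂ = 4P₁ → 12P₁ + 3P₂ = 284.
Market 2: 6P₂ + 3P₁ = 296.
Eliminating P₂: 6×(1) − 3×(2) gives 63P₁ = 816, so P₁ = 272/21.
Back-substitute into (2): P₂ = (296 − 3×272/21) / 6 = 300/7.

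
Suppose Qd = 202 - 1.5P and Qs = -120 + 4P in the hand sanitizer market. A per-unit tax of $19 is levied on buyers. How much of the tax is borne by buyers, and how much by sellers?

Buyers bear 152/11, sellers bear 57/11

Pre-tax equilibrium: P* = 644/11, Q* = 1256/11.
Tax on buyers shifts demand to Qd = 202 − 1.5(P + 19) = 173.5 - 1.5P.
173.5 - 1.5P = -120 + 4P gives seller price Ps = 587/11; buyers pay Pb = 587/11 + 19 = 796/11.
New quantity: Q = 202 − 1.5(796/11) = 1028/11.
Buyer burden = 796/11 − 644/11 = 152/11; seller burden = 644/11 − 587/11 = 57/11.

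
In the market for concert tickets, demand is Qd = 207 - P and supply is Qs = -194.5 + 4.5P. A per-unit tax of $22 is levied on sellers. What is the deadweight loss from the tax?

Pre-tax equilibrium: P* = 73, Q* = 134.
Tax on sellers shifts supply to Qs = -194.5 + 4.5(P − 22) = -293.5 + 4.5P.
207 - P = -293.5 + 4.5P gives buyer price Pb = 91; sellers receive Ps = 91 − 22 = 69.
New quantity: Q = 207 − 1(91) = 116.
DWL = ½ × 22 × (134 − 116) = 198.

Deadweight loss = 198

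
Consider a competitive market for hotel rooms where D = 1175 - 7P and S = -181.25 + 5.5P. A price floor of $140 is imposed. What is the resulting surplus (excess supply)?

Equilibrium price would be P* = 108.5, so the floor at 140 binds.
At P = 140: D = 195, S = 588.75.
Surplus = 588.75 − 195 = 393.75.

Surplus = 393.75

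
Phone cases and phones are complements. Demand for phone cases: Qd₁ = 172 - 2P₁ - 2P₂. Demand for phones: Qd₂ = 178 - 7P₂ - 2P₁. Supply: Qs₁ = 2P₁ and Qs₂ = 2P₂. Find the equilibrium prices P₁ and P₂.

P₁ = 37.25, P₂ = 11.5

Market 1: 172 - 2P₁ - 2P₂ = 2P₁ → 4P₁ + 2P₂ = 172.
Market 2: 9P₂ + 2P₁ = 178.
Eliminating P₂: 9×(1) − 2×(2) gives 32P₁ = 1192, so P₁ = 37.25.
Back-substitute into (2): P₂ = (178 − 2×37.25) / 9 = 11.5.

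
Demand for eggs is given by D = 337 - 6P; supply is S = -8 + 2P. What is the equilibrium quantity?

Set D = S: 337 - 6P = -8 + 2P.
345 = 8P, so P* = 43.125.
Q* = 337 − 6(43.125) = 78.25.

Q* = 78.25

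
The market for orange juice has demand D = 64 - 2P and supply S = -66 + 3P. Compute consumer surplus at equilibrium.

Equilibrium: 64 - 2P = -66 + 3P gives P* = 26, Q* = 12.
Demand choke price (D = 0): P = 32.
CS = ½(32 − 26)(12) = 36.

Consumer surplus = 36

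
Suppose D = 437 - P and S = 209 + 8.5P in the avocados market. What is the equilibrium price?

P* = 24

Set D = S: 437 - P = 209 + 8.5P.
228 = 9.5P, so P* = 24.
Q* = 437 − 1(24) = 413.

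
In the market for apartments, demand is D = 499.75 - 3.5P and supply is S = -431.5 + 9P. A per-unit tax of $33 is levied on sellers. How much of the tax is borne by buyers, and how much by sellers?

Buyers bear $23.76, sellers bear $9.24

Pre-tax equilibrium: P* = 74.5, Q* = 239.
Tax on sellers shifts supply to S = -431.5 + 9(P − 33) = -728.5 + 9P.
499.75 - 3.5P = -728.5 + 9P gives buyer price Pb = 98.26; sellers receive Ps = 98.26 − 33 = 65.26.
New quantity: Q = 499.75 − 3.5(98.26) = 155.84.
Buyer burden = 98.26 − 74.5 = 23.76; seller burden = 74.5 − 65.26 = 9.24.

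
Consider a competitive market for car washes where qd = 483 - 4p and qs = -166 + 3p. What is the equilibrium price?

p* = 649/7

Set qd = qs: 483 - 4p = -166 + 3p.
649 = 7p, so p* = 649/7.
q* = 483 − 4(649/7) = 785/7.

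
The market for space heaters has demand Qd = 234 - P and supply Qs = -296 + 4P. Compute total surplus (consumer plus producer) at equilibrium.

Equilibrium: 234 - P = -296 + 4P gives P* = 106, Q* = 128.
Demand choke price: P = 234; supply starts at P = 74.
CS = ½(234 − 106)(128) = 8192; PS = ½(106 − 74)(128) = 2048.

Total surplus = 10240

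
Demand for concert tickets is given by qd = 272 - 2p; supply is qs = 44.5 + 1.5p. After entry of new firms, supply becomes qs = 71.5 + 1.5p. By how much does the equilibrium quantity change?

Original equilibrium: p* = 65, q* = 142.
New equilibrium: 272 - 2p = 71.5 + 1.5p, so 200.5 = 3.5p and p' = 401/7; q' = 272 − 2(401/7) = 1102/7.
Change in quantity: 1102/7 − 142 = 108/7.

Δq = 108/7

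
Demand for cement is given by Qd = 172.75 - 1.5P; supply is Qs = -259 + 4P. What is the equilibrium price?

Set Qd = Qs: 172.75 - 1.5P = -259 + 4P.
431.75 = 5.5P, so P* = 78.5.
Q* = 172.75 − 1.5(78.5) = 55.

P* = 78.5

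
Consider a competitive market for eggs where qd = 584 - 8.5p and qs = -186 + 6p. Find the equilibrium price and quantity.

p* = 1540/29, q* = 3846/29

Set qd = qs: 584 - 8.5p = -186 + 6p.
770 = 14.5p, so p* = 1540/29.
q* = 584 − 8.5(1540/29) = 3846/29.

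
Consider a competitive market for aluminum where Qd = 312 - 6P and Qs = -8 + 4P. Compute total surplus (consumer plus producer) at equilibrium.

Total surplus = 3000

Equilibrium: 312 - 6P = -8 + 4P gives P* = 32, Q* = 120.
Demand choke price: P = 52; supply starts at P = 2.
CS = ½(52 − 32)(120) = 1200; PS = ½(32 − 2)(120) = 1800.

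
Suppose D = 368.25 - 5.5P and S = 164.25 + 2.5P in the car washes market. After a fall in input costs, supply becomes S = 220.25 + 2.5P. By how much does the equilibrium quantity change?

Original equilibrium: P* = 25.5, Q* = 228.
New equilibrium: 368.25 - 5.5P = 220.25 + 2.5P, so 148 = 8P and P' = 18.5; Q' = 368.25 − 5.5(18.5) = 266.5.
Change in quantity: 266.5 − 228 = 38.5.

ΔQ = 38.5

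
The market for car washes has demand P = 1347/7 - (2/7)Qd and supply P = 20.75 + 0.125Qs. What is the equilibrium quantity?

Q* = 418

Set the two price expressions equal: 1347/7 - (2/7)Q = 20.75 + 0.125Q.
4807/28 = (23/56)Q, so Q* = 418.
P* = 1347/7 − (2/7)(418) = 73.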